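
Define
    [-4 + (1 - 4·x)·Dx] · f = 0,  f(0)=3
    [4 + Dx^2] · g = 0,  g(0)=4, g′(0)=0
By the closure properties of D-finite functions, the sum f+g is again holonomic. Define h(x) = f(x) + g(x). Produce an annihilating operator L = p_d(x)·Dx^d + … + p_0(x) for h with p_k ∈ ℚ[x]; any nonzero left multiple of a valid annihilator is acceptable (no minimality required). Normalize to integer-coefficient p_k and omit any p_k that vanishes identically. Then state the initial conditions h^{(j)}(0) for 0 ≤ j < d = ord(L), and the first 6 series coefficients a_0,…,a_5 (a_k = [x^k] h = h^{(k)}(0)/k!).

f: a_k = 3, 12, 48, 192, 768, 3072, …
g: a_k = 4, 0, -8, 0, 8/3, 0, …
Sum ⇒ L₀ = lclm(L_f,L_g) in ℚ(x)⟨Dx⟩.
L = (400 - 128·x + 256·x^2) + (-36 + 176·x - 192·x^2 + 256·x^3)·Dx + (100 - 32·x + 64·x^2)·Dx^2 + (-9 + 44·x - 48·x^2 + 64·x^3)·Dx^3  (order 3).
h: a_k = 7, 12, 40, 192, 2312/3, 3072, …
ICs: h(0) = 7, h′(0) = 12, h′′(0) = 80.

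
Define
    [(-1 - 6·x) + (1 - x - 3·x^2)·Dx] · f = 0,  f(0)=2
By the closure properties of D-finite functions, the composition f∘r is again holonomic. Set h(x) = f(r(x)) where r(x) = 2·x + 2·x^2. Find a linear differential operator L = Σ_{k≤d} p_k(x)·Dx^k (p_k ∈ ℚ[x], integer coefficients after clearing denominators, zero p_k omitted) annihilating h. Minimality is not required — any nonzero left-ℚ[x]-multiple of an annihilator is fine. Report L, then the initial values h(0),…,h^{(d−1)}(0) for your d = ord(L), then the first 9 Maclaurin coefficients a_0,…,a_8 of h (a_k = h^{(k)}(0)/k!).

L = (2 + 28·x + 72·x^2 + 48·x^3) + (-1 + 2·x + 14·x^2 + 24·x^3 + 12·x^4)·Dx  (order 1).
h: a_k = 2, 4, 36, 176, 976, 5328, 28976, 158080, 861408, …
ICs: h(0) = 2.

f: a_k = 2, 2, 8, 14, 38, 80, 194, 434, 1016, …
Change of var in L_f (x↦r) gives L₀.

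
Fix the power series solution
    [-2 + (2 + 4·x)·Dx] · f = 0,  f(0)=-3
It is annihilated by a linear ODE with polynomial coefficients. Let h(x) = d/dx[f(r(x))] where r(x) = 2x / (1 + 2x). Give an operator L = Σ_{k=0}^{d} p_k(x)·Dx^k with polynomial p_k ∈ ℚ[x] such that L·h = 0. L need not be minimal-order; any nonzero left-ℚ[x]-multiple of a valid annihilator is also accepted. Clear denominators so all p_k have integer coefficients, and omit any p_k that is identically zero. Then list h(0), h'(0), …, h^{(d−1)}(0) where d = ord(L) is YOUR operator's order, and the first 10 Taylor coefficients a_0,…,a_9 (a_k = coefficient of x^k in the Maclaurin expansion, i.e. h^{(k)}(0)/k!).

f: a_k = -3, -3, 3/2, -3/2, 15/8, -21/8, 63/16, -99/16, 1287/128, -2145/128, …
f∘r: x↦r, Dx↦Dx/r' in L_f ⇒ L₀.
h=h₀': d/dx-closure on L₀ ⇒ L.
L = (-6 - 24·x) + (-1 - 8·x - 12·x^2)·Dx  (order 1).
h: a_k = -6, 36, -180, 888, -4500, 23544, -126504, 693360, -3855492, 21666840, …
ICs: h(0) = -6.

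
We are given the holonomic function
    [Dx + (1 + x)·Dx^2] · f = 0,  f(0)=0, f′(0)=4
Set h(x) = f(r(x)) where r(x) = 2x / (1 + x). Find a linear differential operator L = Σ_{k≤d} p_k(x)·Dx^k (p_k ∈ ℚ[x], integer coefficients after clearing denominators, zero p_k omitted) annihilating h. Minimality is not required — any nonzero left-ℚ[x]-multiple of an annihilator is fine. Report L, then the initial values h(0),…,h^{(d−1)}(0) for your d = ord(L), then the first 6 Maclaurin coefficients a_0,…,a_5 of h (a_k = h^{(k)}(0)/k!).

f: a_k = 0, 4, -2, 4/3, -1, 4/5, …
Change of var in L_f (x↦r) gives L₀.
L = (4 + 6·x)·Dx + (1 + 4·x + 3·x^2)·Dx^2  (order 2).
h: a_k = 0, 8, -16, 104/3, -80, 968/5, …
ICs: h(0) = 0, h′(0) = 8.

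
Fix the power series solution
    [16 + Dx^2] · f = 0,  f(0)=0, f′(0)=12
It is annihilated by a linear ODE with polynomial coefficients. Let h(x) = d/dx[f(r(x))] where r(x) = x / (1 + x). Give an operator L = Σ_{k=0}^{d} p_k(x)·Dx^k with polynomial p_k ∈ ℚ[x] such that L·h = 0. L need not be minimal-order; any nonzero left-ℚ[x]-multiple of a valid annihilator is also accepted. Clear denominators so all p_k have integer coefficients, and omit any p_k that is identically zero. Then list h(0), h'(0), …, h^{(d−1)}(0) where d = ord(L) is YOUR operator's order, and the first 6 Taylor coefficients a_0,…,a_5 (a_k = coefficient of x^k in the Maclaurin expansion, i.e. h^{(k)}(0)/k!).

L = (22 + 12·x + 6·x^2) + (6 + 18·x + 18·x^2 + 6·x^3)·Dx + (1 + 4·x + 6·x^2 + 4·x^3 + x^4)·Dx^2  (order 2).
h: a_k = 12, -24, -60, 336, -772, 1080, …
ICs: h(0) = 12, h′(0) = -24.

f: a_k = 0, 12, 0, -32, 0, 128/5, …
Substitute x→r, Dx→(1/r')Dx; clear ⇒ L₀.
h₀' ⇒ L via d/dx closure of L₀.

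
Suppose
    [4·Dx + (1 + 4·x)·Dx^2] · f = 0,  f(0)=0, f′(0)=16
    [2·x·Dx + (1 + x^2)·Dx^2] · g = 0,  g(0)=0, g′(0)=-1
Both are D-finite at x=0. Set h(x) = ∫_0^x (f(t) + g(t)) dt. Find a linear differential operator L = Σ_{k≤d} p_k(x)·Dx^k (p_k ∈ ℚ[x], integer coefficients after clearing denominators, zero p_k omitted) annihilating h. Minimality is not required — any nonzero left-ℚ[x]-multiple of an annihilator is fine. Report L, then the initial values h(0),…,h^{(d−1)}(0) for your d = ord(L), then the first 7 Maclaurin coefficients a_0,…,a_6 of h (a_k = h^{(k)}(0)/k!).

f: a_k = 0, 16, -32, 256/3, -256, 4096/5, -8192/3, …
g: a_k = 0, -1, 0, 1/3, 0, -1/5, 0, …
f+g: L₀ = lclm(L_f,L_g), ord ≤ 2+2.
Integrate: L := L₀·Dx.
L = (-4 - 48·x + 12·x^2 + 16·x^3)·Dx^2 + (-17 - 8·x - 45·x^2 + 24·x^3 + 32·x^4)·Dx^3 + (-2 - 7·x + 4·x^2 + x^3 + 6·x^4 + 8·x^5)·Dx^4  (order 4).
h: a_k = 0, 0, 15/2, -32/3, 257/12, -256/5, 273/2, …
ICs: h(0) = 0, h′(0) = 0, h′′(0) = 15, h′′′(0) = -64.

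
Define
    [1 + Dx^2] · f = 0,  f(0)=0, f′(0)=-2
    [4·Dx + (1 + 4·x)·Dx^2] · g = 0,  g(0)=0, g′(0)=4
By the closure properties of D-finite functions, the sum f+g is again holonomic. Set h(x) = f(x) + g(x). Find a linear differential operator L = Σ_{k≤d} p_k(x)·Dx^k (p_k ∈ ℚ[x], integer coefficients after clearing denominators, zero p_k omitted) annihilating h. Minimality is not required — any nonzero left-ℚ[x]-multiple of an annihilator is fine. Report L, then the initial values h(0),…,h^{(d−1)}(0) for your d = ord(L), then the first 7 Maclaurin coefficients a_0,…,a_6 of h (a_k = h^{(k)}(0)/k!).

f: a_k = 0, -2, 0, 1/3, 0, -1/60, 0, …
g: a_k = 0, 4, -8, 64/3, -64, 1024/5, -2048/3, …
f+g: L₀ = lclm(L_f,L_g), ord ≤ 2+2.
L = (388 + 32·x + 64·x^2)·Dx + (33 + 140·x + 48·x^2 + 64·x^3)·Dx^2 + (388 + 32·x + 64·x^2)·Dx^3 + (33 + 140·x + 48·x^2 + 64·x^3)·Dx^4  (order 4).
h: a_k = 0, 2, -8, 65/3, -64, 12287/60, -2048/3, …
ICs: h(0) = 0, h′(0) = 2, h′′(0) = -16, h′′′(0) = 130.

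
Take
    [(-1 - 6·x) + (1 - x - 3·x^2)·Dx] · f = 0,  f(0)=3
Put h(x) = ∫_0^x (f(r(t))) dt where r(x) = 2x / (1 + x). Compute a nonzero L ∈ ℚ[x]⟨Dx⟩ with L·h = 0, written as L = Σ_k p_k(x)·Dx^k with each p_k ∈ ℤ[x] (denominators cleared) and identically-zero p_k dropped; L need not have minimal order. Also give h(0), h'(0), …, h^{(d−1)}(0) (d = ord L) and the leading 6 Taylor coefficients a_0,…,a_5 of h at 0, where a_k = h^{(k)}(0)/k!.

f: a_k = 3, 3, 12, 21, 57, 120, …
Substitute x→r, Dx→(1/r')Dx; clear ⇒ L₀.
h=∫₀ˣh₀: take L = L₀·Dx.
L = (2 + 26·x)·Dx + (-1 - x + 13·x^2 + 13·x^3)·Dx^2  (order 2).
h: a_k = 0, 3, 3, 14, 39/2, 546/5, …
ICs: h(0) = 0, h′(0) = 3.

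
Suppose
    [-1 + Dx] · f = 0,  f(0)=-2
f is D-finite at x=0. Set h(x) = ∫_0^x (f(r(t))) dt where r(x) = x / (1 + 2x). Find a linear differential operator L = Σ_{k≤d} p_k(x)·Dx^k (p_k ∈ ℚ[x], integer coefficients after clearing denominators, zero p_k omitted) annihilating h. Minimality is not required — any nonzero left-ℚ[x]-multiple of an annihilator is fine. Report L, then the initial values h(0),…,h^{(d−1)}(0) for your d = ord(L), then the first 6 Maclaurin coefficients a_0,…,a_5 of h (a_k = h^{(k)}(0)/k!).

f: a_k = -2, -2, -1, -1/3, -1/12, -1/60, …
Change of var in L_f (x↦r) gives L₀.
Integrate: L := L₀·Dx.
L = -Dx + (1 + 4·x + 4·x^2)·Dx^2  (order 2).
h: a_k = 0, -2, -1, 1, -13/12, 71/60, …
ICs: h(0) = 0, h′(0) = -2.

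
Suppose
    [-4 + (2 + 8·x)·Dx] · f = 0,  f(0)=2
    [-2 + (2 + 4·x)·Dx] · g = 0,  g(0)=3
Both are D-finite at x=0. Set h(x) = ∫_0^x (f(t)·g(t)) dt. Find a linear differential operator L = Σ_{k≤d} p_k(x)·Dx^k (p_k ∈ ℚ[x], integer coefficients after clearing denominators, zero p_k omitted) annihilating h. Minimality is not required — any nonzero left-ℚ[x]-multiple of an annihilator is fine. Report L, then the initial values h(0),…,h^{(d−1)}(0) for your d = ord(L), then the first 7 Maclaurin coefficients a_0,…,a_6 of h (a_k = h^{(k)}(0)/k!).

f: a_k = 2, 4, -4, 8, -20, 56, -168, …
g: a_k = 3, 3, -3/2, 3/2, -15/8, 21/8, -63/16, …
L₀ := L_f ⊗_s L_g (sym. prod.), ord ≤ 1.
Integrate: L := L₀·Dx.
L = (-3 - 8·x)·Dx + (1 + 6·x + 8·x^2)·Dx^2  (order 2).
h: a_k = 0, 6, 9, -1, 9/4, -111/20, 117/8, …
ICs: h(0) = 0, h′(0) = 6.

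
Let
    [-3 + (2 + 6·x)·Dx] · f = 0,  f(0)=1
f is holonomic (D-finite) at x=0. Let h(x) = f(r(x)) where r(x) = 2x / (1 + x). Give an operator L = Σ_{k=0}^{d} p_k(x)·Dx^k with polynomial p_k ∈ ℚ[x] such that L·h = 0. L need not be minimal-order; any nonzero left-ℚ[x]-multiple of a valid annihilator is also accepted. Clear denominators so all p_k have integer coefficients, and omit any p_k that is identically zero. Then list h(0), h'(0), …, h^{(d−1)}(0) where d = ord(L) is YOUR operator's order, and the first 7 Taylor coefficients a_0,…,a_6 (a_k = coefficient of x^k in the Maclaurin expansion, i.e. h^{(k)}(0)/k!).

f: a_k = 1, 3/2, -9/8, 27/16, -405/128, 1701/256, -15309/1024, …
h₀=f(r): pull back L_f along r ⇒ L₀.
L = -3 + (1 + 8·x + 7·x^2)·Dx  (order 1).
h: a_k = 1, 3, -15/2, 51/2, -861/8, 4137/8, -42987/16, …
ICs: h(0) = 1.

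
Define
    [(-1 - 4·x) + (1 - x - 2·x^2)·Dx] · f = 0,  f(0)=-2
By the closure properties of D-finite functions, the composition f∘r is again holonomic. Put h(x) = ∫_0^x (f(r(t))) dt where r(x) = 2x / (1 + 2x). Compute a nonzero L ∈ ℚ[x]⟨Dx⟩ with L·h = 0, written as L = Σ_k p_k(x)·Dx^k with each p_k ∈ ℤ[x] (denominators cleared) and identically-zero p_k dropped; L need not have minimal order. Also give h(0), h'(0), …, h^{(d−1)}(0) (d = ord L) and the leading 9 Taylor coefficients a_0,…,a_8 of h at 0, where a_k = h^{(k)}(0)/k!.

L = (2 + 20·x)·Dx + (-1 - 4·x + 4·x^2 + 16·x^3)·Dx^2  (order 2).
h: a_k = 0, -2, -2, -16/3, 0, -128/5, 128/3, -1536/7, 640, …
ICs: h(0) = 0, h′(0) = -2.

f: a_k = -2, -2, -6, -10, -22, -42, -86, -170, -342, …
L₀ from L_f via x↦r, Dx↦r'^{-1}Dx.
Integrate: L := L₀·Dx.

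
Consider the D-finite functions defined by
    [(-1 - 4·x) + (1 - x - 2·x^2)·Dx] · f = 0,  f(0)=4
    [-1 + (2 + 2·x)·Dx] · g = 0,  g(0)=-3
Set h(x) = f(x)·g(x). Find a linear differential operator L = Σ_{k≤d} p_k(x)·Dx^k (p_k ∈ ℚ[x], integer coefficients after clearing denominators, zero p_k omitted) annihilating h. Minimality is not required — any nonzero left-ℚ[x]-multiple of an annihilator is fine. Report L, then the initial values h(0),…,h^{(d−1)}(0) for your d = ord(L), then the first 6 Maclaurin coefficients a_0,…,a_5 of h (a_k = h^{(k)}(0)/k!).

L = (3 + 6·x) + (-2 + 2·x + 4·x^2)·Dx  (order 1).
h: a_k = -12, -18, -81/2, -309/4, -5049/32, -20007/64, …
ICs: h(0) = -12.

f: a_k = 4, 4, 12, 20, 44, 84, …
g: a_k = -3, -3/2, 3/8, -3/16, 15/128, -21/256, …
f·g: L₀ = L_f ⊗_s L_g, ord ≤ 1·1.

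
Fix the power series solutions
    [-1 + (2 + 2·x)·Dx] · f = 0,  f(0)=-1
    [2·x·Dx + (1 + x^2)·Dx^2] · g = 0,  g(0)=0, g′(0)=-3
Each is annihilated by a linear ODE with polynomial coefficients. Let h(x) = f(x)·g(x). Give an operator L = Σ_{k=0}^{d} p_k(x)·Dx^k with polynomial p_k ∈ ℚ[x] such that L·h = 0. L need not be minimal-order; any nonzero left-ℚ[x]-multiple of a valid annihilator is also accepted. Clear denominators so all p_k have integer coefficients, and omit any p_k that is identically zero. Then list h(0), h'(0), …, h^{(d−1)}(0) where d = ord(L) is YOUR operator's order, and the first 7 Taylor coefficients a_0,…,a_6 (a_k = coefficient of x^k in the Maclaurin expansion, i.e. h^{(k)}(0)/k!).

f: a_k = -1, -1/2, 1/8, -1/16, 5/128, -7/256, 21/1024, …
g: a_k = 0, -3, 0, 1, 0, -3/5, 0, …
Product ⇒ symmetric product L₀, ord ≤ 2.
L = (3 - 4·x - x^2) + (-4 + 4·x + 12·x^2 + 4·x^3)·Dx + (4 + 8·x + 8·x^2 + 8·x^3 + 4·x^4)·Dx^2  (order 2).
h: a_k = 0, 3, 3/2, -11/8, -5/16, 389/640, 409/1280, …
ICs: h(0) = 0, h′(0) = 3.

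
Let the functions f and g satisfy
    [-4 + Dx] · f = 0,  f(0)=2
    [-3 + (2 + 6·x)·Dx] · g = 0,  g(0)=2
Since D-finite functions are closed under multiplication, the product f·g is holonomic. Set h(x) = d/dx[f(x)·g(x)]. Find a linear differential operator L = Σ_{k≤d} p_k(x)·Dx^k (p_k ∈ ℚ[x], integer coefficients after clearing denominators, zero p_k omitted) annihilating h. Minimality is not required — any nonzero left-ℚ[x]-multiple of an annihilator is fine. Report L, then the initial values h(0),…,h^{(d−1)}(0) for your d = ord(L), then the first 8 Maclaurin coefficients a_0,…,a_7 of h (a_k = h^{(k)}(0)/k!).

L = (103 + 528·x + 576·x^2) + (-22 - 114·x - 144·x^2)·Dx  (order 1).
h: a_k = 22, 103, 953/4, 8161/24, 76883/192, 497863/1920, 9695729/23040, -133285631/322560, …
ICs: h(0) = 22.

f: a_k = 2, 8, 16, 64/3, 64/3, 256/15, 512/45, 2048/315, …
g: a_k = 2, 3, -9/4, 27/8, -405/64, 1701/128, -15309/512, 72171/1024, …
h₀=f·g: eliminate ⇒ L₀, order ≤ 1·1.
h=h₀': d/dx-closure on L₀ ⇒ L.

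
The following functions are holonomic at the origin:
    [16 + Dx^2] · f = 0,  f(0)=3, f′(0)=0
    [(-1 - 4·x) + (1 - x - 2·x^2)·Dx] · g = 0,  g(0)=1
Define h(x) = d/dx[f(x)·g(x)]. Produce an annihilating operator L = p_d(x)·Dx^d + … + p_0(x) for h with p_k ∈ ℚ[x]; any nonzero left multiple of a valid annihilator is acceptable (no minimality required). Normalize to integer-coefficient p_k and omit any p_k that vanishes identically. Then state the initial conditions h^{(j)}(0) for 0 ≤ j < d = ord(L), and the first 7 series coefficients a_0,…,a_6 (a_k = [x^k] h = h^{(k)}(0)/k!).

f: a_k = 3, 0, -24, 0, 32, 0, -256/15, …
g: a_k = 1, 1, 3, 5, 11, 21, 43, …
Product ⇒ symmetric product L₀, ord ≤ 2.
h₀' ⇒ L via d/dx closure of L₀.
L = (4 - 128·x - 192·x^2 + 256·x^3 + 256·x^4) + (-5 - 12·x + 48·x^2 + 64·x^3)·Dx + (3 - 7·x - 10·x^2 + 16·x^3 + 16·x^4)·Dx^2  (order 2).
h: a_k = 3, -30, -27, -28, -125, -1682/5, -11137/15, …
ICs: h(0) = 3, h′(0) = -30.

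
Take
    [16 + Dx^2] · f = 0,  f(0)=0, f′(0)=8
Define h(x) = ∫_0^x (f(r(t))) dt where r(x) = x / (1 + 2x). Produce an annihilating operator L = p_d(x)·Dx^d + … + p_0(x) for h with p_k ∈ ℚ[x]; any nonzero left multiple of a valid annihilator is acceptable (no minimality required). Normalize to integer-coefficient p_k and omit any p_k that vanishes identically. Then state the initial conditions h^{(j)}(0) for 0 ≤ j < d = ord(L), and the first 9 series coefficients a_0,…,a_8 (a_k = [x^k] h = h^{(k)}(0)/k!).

L = 16·Dx + (4 + 24·x + 48·x^2 + 32·x^3)·Dx^2 + (1 + 8·x + 24·x^2 + 32·x^3 + 16·x^4)·Dx^3  (order 3).
h: a_k = 0, 0, 4, -16/3, 8/3, 64/5, -2752/45, 1280/7, -141376/315, …
ICs: h(0) = 0, h′(0) = 0, h′′(0) = 8.

f: a_k = 0, 8, 0, -64/3, 0, 256/15, 0, -2048/315, 0, …
h₀=f(r): pull back L_f along r ⇒ L₀.
h=∫h₀ ⇒ L = L₀·Dx.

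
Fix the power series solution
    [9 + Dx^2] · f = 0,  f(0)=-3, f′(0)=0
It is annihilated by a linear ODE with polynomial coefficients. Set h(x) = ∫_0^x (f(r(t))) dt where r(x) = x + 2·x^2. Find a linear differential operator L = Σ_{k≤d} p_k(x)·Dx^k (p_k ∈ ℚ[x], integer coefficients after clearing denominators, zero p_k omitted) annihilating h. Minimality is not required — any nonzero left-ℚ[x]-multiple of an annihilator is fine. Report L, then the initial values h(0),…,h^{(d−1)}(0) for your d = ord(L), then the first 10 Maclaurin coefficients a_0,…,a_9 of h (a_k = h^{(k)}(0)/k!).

f: a_k = -3, 0, 27/2, 0, -81/8, 0, 243/80, 0, -2187/4480, 0, …
Change of var in L_f (x↦r) gives L₀.
Integrate: L := L₀·Dx.
L = (9 + 108·x + 432·x^2 + 576·x^3)·Dx - 4·Dx^2 + (1 + 4·x)·Dx^3  (order 3).
h: a_k = 0, -3, 0, 9/2, 27/2, 351/40, -27/2, -19197/560, -5751/160, 9837/4480, …
ICs: h(0) = 0, h′(0) = -3, h′′(0) = 0.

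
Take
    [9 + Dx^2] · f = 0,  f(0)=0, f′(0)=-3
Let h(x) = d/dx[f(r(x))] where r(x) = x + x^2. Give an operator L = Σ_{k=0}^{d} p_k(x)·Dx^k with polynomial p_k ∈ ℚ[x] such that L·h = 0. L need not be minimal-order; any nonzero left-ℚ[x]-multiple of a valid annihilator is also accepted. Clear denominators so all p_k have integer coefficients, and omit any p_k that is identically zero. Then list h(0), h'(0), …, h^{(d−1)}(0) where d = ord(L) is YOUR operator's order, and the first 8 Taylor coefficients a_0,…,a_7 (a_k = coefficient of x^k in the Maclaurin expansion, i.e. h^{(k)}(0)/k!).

f: a_k = 0, -3, 0, 9/2, 0, -81/40, 0, 243/560, …
f∘r: x↦r, Dx↦Dx/r' in L_f ⇒ L₀.
Derive L from L₀ (diff closure).
L = (21 + 72·x + 216·x^2 + 288·x^3 + 144·x^4) + (-6 - 12·x)·Dx + (1 + 4·x + 4·x^2)·Dx^2  (order 2).
h: a_k = -3, -6, 27/2, 54, 459/8, -135/4, -11097/80, -1377/10, …
ICs: h(0) = -3, h′(0) = -6.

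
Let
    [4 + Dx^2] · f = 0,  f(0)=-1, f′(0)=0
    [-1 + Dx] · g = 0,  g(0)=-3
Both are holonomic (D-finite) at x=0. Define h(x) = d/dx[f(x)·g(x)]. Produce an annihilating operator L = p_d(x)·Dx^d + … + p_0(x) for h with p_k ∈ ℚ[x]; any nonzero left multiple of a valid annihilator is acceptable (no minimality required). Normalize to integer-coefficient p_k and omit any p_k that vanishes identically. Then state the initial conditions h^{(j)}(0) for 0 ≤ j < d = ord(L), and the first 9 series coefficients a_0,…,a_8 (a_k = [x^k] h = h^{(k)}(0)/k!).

L = 5 - 2·Dx + Dx^2  (order 2).
h: a_k = 3, -9, -33/2, -7/2, 41/8, 117/40, 29/240, -527/1680, -1199/13440, …
ICs: h(0) = 3, h′(0) = -9.

f: a_k = -1, 0, 2, 0, -2/3, 0, 4/45, 0, -2/315, …
g: a_k = -3, -3, -3/2, -1/2, -1/8, -1/40, -1/240, -1/1680, -1/13440, …
Product ⇒ symmetric product L₀, ord ≤ 2.
h=h₀': d/dx-closure on L₀ ⇒ L.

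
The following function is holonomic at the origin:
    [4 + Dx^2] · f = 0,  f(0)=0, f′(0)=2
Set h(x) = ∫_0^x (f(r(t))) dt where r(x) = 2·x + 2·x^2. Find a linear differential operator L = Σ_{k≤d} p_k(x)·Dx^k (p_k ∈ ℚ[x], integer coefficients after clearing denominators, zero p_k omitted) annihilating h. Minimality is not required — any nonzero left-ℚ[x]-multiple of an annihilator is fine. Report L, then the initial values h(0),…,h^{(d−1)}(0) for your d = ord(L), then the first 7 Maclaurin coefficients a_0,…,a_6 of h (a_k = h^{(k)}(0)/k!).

L = (16 + 96·x + 192·x^2 + 128·x^3)·Dx - 2·Dx^2 + (1 + 2·x)·Dx^3  (order 3).
h: a_k = 0, 0, 2, 4/3, -8/3, -32/5, -176/45, …
ICs: h(0) = 0, h′(0) = 0, h′′(0) = 4.

f: a_k = 0, 2, 0, -4/3, 0, 4/15, 0, …
L₀ from L_f via x↦r, Dx↦r'^{-1}Dx.
h=∫₀ˣh₀: take L = L₀·Dx.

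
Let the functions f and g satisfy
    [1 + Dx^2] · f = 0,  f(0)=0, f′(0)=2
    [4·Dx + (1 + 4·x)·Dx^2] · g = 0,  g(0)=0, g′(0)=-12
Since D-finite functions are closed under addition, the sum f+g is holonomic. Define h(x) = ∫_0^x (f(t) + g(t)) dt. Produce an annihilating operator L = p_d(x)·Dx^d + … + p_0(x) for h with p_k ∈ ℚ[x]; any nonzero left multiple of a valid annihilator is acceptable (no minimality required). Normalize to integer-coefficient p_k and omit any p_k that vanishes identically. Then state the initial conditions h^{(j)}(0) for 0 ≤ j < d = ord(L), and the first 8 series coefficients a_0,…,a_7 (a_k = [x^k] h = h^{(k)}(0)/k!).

L = (388 + 32·x + 64·x^2)·Dx^2 + (33 + 140·x + 48·x^2 + 64·x^3)·Dx^3 + (388 + 32·x + 64·x^2)·Dx^4 + (33 + 140·x + 48·x^2 + 64·x^3)·Dx^5  (order 5).
h: a_k = 0, 0, -5, 8, -193/12, 192/5, -36863/360, 2048/7, …
ICs: h(0) = 0, h′(0) = 0, h′′(0) = -10, h′′′(0) = 48, h′′′′(0) = -386.

f: a_k = 0, 2, 0, -1/3, 0, 1/60, 0, -1/2520, …
g: a_k = 0, -12, 24, -64, 192, -3072/5, 2048, -49152/7, …
Weyl lclm of L_f,L_g ⇒ L₀ (ord ≤ 4).
h=∫₀ˣh₀: take L = L₀·Dx.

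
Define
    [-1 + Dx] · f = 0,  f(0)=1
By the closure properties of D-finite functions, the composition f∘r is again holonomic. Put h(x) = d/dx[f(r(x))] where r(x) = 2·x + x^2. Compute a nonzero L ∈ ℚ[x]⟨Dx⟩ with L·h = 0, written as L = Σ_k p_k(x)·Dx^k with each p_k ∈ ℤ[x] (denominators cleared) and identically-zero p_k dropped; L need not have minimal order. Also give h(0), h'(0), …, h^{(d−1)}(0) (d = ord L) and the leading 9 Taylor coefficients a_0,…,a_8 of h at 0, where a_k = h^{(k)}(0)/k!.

L = (3 + 4·x + 2·x^2) + (-1 - x)·Dx  (order 1).
h: a_k = 2, 6, 10, 38/3, 13, 173/15, 407/45, 45/7, 5281/1260, …
ICs: h(0) = 2.

f: a_k = 1, 1, 1/2, 1/6, 1/24, 1/120, 1/720, 1/5040, 1/40320, …
L₀ from L_f via x↦r, Dx↦r'^{-1}Dx.
h=h₀': d/dx-closure on L₀ ⇒ L.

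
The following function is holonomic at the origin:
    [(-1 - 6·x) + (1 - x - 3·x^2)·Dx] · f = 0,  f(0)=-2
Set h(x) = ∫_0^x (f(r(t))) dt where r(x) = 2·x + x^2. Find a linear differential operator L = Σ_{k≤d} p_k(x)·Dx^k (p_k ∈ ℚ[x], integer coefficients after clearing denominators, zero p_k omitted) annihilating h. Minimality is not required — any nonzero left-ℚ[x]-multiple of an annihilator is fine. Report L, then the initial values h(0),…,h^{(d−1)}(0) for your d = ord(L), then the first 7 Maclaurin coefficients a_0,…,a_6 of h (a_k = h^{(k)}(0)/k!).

f: a_k = -2, -2, -8, -14, -38, -80, -194, …
L₀ from L_f via x↦r, Dx↦r'^{-1}Dx.
Integrate: L := L₀·Dx.
L = (2 + 26·x + 36·x^2 + 12·x^3)·Dx + (-1 + 2·x + 13·x^2 + 12·x^3 + 3·x^4)·Dx^2  (order 2).
h: a_k = 0, -2, -2, -34/3, -36, -784/5, -1930/3, …
ICs: h(0) = 0, h′(0) = -2.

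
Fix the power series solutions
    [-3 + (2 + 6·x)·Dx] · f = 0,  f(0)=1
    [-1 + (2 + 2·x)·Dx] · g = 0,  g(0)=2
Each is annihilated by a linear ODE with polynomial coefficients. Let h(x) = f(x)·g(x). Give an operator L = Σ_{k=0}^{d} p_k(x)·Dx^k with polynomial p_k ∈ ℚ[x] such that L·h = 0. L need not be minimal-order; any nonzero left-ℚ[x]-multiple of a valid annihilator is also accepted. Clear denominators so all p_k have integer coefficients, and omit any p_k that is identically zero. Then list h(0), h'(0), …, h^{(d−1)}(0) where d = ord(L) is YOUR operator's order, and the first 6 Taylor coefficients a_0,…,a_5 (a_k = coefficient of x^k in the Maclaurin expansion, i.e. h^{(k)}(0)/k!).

f: a_k = 1, 3/2, -9/8, 27/16, -405/128, 1701/256, …
g: a_k = 2, 1, -1/4, 1/8, -5/64, 7/128, …
Sym-product of L_f,L_g gives L₀ (≤ ord 1).
L = (-2 - 3·x) + (1 + 4·x + 3·x^2)·Dx  (order 1).
h: a_k = 2, 4, -1, 2, -17/4, 19/2, …
ICs: h(0) = 2.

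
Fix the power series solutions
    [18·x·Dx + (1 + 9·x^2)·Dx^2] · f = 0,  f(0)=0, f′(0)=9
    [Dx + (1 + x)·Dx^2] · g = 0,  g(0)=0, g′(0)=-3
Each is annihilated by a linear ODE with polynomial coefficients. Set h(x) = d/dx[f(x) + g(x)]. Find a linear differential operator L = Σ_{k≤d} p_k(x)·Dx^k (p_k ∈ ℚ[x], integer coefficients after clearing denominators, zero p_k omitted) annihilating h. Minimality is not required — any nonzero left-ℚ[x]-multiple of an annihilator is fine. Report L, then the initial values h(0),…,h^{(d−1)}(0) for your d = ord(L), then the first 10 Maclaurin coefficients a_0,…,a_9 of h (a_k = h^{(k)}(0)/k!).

L = (-18 - 54·x + 486·x^2 + 162·x^3) + (-20 - 36·x + 432·x^2 + 972·x^3 + 324·x^4)·Dx + (-1 + 17·x + 18·x^2 + 162·x^3 + 243·x^4 + 81·x^5)·Dx^2  (order 2).
h: a_k = 6, 3, -84, 3, 726, 3, -6564, 3, 59046, 3, …
ICs: h(0) = 6, h′(0) = 3.

f: a_k = 0, 9, 0, -27, 0, 729/5, 0, -6561/7, 0, 6561, …
g: a_k = 0, -3, 3/2, -1, 3/4, -3/5, 1/2, -3/7, 3/8, -1/3, …
h₀=f+g: left-lcm gives L₀, ord ≤ 4.
Differentiate: ansatz ord ≤ ord L₀ ⇒ L.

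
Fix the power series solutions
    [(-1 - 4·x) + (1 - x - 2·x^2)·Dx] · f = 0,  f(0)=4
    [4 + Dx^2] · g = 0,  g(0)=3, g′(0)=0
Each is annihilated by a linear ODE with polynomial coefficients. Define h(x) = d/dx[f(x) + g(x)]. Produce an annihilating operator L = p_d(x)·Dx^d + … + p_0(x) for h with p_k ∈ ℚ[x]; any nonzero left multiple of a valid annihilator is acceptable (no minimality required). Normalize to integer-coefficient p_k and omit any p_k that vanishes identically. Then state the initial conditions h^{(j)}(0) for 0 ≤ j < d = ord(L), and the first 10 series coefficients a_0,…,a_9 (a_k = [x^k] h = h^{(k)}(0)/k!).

L = (576 + 2400·x + 5616·x^2 + 3360·x^3 + 3840·x^4 + 1152·x^5 + 768·x^6) + (-68 - 236·x + 240·x^2 + 488·x^3 + 560·x^4 + 672·x^5 + 448·x^6 + 256·x^7)·Dx + (144 + 600·x + 1404·x^2 + 840·x^3 + 960·x^4 + 288·x^5 + 192·x^6)·Dx^2 + (-17 - 59·x + 60·x^2 + 122·x^3 + 140·x^4 + 168·x^5 + 112·x^6 + 64·x^7)·Dx^3  (order 3).
h: a_k = 4, 12, 60, 184, 420, 5152/5, 2380, 574576/105, 12276, 25817392/945, …
ICs: h(0) = 4, h′(0) = 12, h′′(0) = 120.

f: a_k = 4, 4, 12, 20, 44, 84, 172, 340, 684, 1364, …
g: a_k = 3, 0, -6, 0, 2, 0, -4/15, 0, 2/105, 0, …
h₀=f+g: left-lcm gives L₀, ord ≤ 3.
h₀' ⇒ L via d/dx closure of L₀.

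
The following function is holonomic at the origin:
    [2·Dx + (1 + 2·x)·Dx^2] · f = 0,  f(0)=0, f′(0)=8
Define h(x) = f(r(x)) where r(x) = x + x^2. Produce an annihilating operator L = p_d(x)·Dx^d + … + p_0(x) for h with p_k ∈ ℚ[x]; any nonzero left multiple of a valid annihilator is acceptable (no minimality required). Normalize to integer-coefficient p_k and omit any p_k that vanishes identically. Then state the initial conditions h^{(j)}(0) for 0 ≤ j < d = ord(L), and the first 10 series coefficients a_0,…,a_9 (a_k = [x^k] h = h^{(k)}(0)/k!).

L = (4·x + 4·x^2)·Dx + (1 + 4·x + 6·x^2 + 4·x^3)·Dx^2  (order 2).
h: a_k = 0, 8, 0, -16/3, 8, -32/5, 0, 64/7, -16, 128/9, …
ICs: h(0) = 0, h′(0) = 8.

f: a_k = 0, 8, -8, 32/3, -16, 128/5, -128/3, 512/7, -128, 2048/9, …
f∘r: x↦r, Dx↦Dx/r' in L_f ⇒ L₀.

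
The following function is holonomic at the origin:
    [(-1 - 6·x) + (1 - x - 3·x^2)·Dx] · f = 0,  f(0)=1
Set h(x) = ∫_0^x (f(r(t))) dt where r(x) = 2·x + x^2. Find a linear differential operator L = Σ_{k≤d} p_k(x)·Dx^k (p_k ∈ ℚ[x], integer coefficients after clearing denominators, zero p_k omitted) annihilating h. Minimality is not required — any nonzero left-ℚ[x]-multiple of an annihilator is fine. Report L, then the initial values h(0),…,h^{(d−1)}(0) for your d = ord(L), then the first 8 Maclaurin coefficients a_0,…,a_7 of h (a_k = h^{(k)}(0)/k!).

L = (2 + 26·x + 36·x^2 + 12·x^3)·Dx + (-1 + 2·x + 13·x^2 + 12·x^3 + 3·x^4)·Dx^2  (order 2).
h: a_k = 0, 1, 1, 17/3, 18, 392/5, 965/3, 9871/7, …
ICs: h(0) = 0, h′(0) = 1.

f: a_k = 1, 1, 4, 7, 19, 40, 97, 217, …
Change of var in L_f (x↦r) gives L₀.
h=∫h₀ ⇒ L = L₀·Dx.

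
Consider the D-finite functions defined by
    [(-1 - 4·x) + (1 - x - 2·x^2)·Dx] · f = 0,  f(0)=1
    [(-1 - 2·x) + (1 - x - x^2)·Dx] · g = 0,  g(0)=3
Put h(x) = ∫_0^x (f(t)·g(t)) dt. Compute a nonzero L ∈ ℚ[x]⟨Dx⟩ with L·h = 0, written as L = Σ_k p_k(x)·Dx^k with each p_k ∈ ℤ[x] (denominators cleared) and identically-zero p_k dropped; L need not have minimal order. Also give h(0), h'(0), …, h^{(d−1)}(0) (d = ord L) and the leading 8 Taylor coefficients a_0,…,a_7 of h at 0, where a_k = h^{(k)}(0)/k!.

L = (-2 - 4·x + 9·x^2 + 8·x^3)·Dx + (1 - 2·x - 2·x^2 + 3·x^3 + 2·x^4)·Dx^2  (order 2).
h: a_k = 0, 3, 3, 6, 39/4, 18, 32, 411/7, …
ICs: h(0) = 0, h′(0) = 3.

f: a_k = 1, 1, 3, 5, 11, 21, 43, 85, …
g: a_k = 3, 3, 6, 9, 15, 24, 39, 63, …
Sym-product of L_f,L_g gives L₀ (≤ ord 1).
Integrate: L := L₀·Dx.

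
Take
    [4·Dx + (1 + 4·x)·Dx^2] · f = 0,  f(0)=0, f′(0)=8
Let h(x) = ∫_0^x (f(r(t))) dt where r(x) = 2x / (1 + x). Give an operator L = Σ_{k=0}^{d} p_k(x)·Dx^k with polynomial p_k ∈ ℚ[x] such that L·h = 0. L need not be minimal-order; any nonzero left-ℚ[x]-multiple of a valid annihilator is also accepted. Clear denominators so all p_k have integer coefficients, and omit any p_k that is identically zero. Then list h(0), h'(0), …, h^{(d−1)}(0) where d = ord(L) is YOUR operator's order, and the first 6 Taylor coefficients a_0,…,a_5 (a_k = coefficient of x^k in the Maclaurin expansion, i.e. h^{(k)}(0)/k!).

L = (10 + 18·x)·Dx^2 + (1 + 10·x + 9·x^2)·Dx^3  (order 3).
h: a_k = 0, 0, 8, -80/3, 364/3, -656, …
ICs: h(0) = 0, h′(0) = 0, h′′(0) = 16.

f: a_k = 0, 8, -16, 128/3, -128, 2048/5, …
Substitute x→r, Dx→(1/r')Dx; clear ⇒ L₀.
∫: right-multiply L₀ by Dx.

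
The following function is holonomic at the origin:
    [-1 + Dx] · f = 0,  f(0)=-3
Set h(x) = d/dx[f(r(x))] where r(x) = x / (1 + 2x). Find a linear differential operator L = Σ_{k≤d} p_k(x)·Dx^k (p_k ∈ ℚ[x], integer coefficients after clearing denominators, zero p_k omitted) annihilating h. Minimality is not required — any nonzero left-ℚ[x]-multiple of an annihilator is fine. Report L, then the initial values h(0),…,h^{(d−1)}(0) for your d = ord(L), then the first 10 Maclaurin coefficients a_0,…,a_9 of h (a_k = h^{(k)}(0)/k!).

f: a_k = -3, -3, -3/2, -1/2, -1/8, -1/40, -1/240, -1/1680, -1/13440, -1/120960, …
h₀=f(r): pull back L_f along r ⇒ L₀.
h₀' ⇒ L via d/dx closure of L₀.
L = (-3 - 8·x) + (-1 - 4·x - 4·x^2)·Dx  (order 1).
h: a_k = -3, 9, -39/2, 71/2, -441/8, 2699/40, -9157/240, -68731/560, 8443151/13440, -236126701/120960, …
ICs: h(0) = -3.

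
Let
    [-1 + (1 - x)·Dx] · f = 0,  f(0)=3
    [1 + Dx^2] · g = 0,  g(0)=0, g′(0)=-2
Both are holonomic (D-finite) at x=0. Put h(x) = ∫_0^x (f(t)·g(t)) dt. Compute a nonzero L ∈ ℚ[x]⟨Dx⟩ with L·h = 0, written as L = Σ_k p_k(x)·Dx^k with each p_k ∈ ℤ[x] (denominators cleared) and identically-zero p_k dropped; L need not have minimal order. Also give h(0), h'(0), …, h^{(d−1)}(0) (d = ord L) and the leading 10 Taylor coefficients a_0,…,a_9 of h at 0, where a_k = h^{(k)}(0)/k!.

f: a_k = 3, 3, 3, 3, 3, 3, 3, 3, 3, 3, …
g: a_k = 0, -2, 0, 1/3, 0, -1/60, 0, 1/2520, 0, -1/181440, …
f·g: L₀ = L_f ⊗_s L_g, ord ≤ 1·2.
h=∫h₀ ⇒ L = L₀·Dx.
L = (-1 + x)·Dx + 2·Dx^2 + (-1 + x)·Dx^3  (order 3).
h: a_k = 0, 0, -3, -2, -5/4, -1, -101/120, -101/140, -4241/6720, -4241/7560, …
ICs: h(0) = 0, h′(0) = 0, h′′(0) = -6.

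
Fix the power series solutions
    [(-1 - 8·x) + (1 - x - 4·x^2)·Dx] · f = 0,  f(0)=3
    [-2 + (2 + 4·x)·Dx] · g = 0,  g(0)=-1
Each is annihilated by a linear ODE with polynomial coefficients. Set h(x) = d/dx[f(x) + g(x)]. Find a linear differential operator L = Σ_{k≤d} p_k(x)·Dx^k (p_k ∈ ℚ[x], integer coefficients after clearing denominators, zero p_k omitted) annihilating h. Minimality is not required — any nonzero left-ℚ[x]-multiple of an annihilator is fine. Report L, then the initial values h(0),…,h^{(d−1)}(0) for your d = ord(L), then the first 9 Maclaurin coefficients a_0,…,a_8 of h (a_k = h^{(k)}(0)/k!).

L = (-84 - 630·x - 1632·x^2 - 2112·x^3 - 1920·x^4) + (-51 - 678·x - 2781·x^2 - 5904·x^3 - 8208·x^4 - 5760·x^5)·Dx + (11 + 62·x + 117·x^2 - 102·x^3 - 1040·x^4 - 2016·x^5 - 1280·x^6)·Dx^2  (order 2).
h: a_k = 2, 31, 159/2, 701/2, 7765/8, 26127/8, 147945/16, 447789/16, 10116189/128, …
ICs: h(0) = 2, h′(0) = 31.

f: a_k = 3, 3, 15, 27, 87, 195, 543, 1323, 3495, …
g: a_k = -1, -1, 1/2, -1/2, 5/8, -7/8, 21/16, -33/16, 429/128, …
Weyl lclm of L_f,L_g ⇒ L₀ (ord ≤ 2).
h=h₀': d/dx-closure on L₀ ⇒ L.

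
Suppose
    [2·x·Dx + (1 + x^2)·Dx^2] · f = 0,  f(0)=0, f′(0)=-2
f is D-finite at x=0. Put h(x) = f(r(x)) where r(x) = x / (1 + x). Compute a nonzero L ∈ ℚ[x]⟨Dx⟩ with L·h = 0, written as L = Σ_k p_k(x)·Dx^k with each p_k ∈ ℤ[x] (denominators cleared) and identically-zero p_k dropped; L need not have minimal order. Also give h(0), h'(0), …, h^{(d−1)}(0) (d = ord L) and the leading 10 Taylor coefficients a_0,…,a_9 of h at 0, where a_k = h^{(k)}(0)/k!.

f: a_k = 0, -2, 0, 2/3, 0, -2/5, 0, 2/7, 0, -2/9, …
Change of var in L_f (x↦r) gives L₀.
L = (2 + 4·x)·Dx + (1 + 2·x + 2·x^2)·Dx^2  (order 2).
h: a_k = 0, -2, 2, -4/3, 0, 8/5, -8/3, 16/7, 0, -32/9, …
ICs: h(0) = 0, h′(0) = -2.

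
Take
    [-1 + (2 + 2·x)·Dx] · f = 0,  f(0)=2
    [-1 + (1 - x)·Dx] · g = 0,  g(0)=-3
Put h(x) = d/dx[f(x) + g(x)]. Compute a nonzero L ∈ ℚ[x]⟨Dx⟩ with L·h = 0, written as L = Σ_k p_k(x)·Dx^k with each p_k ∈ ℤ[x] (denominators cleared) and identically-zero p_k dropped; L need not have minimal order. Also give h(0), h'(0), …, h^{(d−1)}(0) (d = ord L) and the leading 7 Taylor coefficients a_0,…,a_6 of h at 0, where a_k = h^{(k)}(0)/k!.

f: a_k = 2, 1, -1/4, 1/8, -5/64, 7/128, -21/512, …
g: a_k = -3, -3, -3, -3, -3, -3, -3, …
Sum ⇒ L₀ = lclm(L_f,L_g) in ℚ(x)⟨Dx⟩.
h=h₀': d/dx-closure on L₀ ⇒ L.
L = (-18 - 6·x) + (-21 - 54·x - 21·x^2)·Dx + (10 + 6·x - 10·x^2 - 6·x^3)·Dx^2  (order 2).
h: a_k = -2, -13/2, -69/8, -197/16, -1885/128, -4671/256, -21273/1024, …
ICs: h(0) = -2, h′(0) = -13/2.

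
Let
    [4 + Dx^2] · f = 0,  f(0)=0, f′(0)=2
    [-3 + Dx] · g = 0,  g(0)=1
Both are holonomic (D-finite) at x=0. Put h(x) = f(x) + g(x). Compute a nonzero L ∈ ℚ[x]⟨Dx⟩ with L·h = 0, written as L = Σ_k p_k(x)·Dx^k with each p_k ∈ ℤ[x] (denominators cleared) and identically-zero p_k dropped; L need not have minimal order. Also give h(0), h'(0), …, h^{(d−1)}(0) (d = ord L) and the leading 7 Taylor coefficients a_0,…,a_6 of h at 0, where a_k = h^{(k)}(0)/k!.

f: a_k = 0, 2, 0, -4/3, 0, 4/15, 0, …
g: a_k = 1, 3, 9/2, 9/2, 27/8, 81/40, 81/80, …
Sum ⇒ L₀ = lclm(L_f,L_g) in ℚ(x)⟨Dx⟩.
L = -12 + 4·Dx - 3·Dx^2 + Dx^3  (order 3).
h: a_k = 1, 5, 9/2, 19/6, 27/8, 55/24, 81/80, …
ICs: h(0) = 1, h′(0) = 5, h′′(0) = 9.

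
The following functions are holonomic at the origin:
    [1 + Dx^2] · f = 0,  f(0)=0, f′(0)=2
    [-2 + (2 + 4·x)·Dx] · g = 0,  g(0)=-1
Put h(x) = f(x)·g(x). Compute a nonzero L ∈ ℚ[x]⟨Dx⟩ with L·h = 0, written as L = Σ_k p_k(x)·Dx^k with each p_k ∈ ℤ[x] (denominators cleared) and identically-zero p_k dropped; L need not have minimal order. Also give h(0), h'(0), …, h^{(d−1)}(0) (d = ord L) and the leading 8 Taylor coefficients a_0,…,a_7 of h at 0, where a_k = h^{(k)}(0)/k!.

L = (4 + 4·x + 4·x^2) + (-2 - 4·x)·Dx + (1 + 4·x + 4·x^2)·Dx^2  (order 2).
h: a_k = 0, -2, -2, 4/3, -2/3, 16/15, -8/5, 764/315, …
ICs: h(0) = 0, h′(0) = -2.

f: a_k = 0, 2, 0, -1/3, 0, 1/60, 0, -1/2520, …
g: a_k = -1, -1, 1/2, -1/2, 5/8, -7/8, 21/16, -33/16, …
Sym-product of L_f,L_g gives L₀ (≤ ord 2).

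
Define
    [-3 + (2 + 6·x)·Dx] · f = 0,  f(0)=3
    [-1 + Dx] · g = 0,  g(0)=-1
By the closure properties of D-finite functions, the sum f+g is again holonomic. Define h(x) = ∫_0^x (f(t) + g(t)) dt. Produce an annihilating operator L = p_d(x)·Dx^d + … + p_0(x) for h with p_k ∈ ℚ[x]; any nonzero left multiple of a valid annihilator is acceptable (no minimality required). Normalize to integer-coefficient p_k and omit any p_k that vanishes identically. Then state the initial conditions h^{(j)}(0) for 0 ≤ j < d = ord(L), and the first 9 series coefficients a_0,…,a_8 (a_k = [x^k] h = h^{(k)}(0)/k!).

L = (15 + 18·x)·Dx + (-13 - 24·x - 36·x^2)·Dx^2 + (-2 + 6·x + 36·x^2)·Dx^3  (order 3).
h: a_k = 0, 2, 7/4, -31/24, 235/192, -3661/1920, 76513/23040, -2066779/322560, 68201467/5160960, …
ICs: h(0) = 0, h′(0) = 2, h′′(0) = 7/2.

f: a_k = 3, 9/2, -27/8, 81/16, -1215/128, 5103/256, -45927/1024, 216513/2048, -8444007/32768, …
g: a_k = -1, -1, -1/2, -1/6, -1/24, -1/120, -1/720, -1/5040, -1/40320, …
Weyl lclm of L_f,L_g ⇒ L₀ (ord ≤ 2).
h=∫h₀ ⇒ L = L₀·Dx.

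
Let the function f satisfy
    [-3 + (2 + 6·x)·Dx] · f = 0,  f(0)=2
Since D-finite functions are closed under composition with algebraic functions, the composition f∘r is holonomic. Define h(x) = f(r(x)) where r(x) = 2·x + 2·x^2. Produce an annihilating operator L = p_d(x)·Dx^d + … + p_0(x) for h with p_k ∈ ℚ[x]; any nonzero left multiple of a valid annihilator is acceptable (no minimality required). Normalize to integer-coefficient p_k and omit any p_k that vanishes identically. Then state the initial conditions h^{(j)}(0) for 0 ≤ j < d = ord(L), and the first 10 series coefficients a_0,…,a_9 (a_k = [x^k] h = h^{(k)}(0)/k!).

L = (-3 - 6·x) + (1 + 6·x + 6·x^2)·Dx  (order 1).
h: a_k = 2, 6, -3, 9, -117/4, 405/4, -2943/8, 11097/8, -344493/64, 1367361/64, …
ICs: h(0) = 2.

f: a_k = 2, 3, -9/4, 27/8, -405/64, 1701/128, -15309/512, 72171/1024, -2814669/16384, 14073345/32768, …
f∘r: x↦r, Dx↦Dx/r' in L_f ⇒ L₀.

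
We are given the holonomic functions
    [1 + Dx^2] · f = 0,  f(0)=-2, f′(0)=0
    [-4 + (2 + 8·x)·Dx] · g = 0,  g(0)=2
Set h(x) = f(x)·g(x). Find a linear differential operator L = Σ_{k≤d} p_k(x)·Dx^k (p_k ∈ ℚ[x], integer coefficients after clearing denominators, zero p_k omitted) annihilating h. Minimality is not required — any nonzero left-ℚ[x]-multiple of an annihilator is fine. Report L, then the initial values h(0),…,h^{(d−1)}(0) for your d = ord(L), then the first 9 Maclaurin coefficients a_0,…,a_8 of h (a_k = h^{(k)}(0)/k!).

L = (13 + 8·x + 16·x^2) + (-4 - 16·x)·Dx + (1 + 8·x + 16·x^2)·Dx^2  (order 2).
h: a_k = -4, -8, 10, -12, 215/6, -313/3, 56941/180, -90059/90, 32917807/10080, …
ICs: h(0) = -4, h′(0) = -8.

f: a_k = -2, 0, 1, 0, -1/12, 0, 1/360, 0, -1/20160, …
g: a_k = 2, 4, -4, 8, -20, 56, -168, 528, -1716, …
L₀ := L_f ⊗_s L_g (sym. prod.), ord ≤ 2.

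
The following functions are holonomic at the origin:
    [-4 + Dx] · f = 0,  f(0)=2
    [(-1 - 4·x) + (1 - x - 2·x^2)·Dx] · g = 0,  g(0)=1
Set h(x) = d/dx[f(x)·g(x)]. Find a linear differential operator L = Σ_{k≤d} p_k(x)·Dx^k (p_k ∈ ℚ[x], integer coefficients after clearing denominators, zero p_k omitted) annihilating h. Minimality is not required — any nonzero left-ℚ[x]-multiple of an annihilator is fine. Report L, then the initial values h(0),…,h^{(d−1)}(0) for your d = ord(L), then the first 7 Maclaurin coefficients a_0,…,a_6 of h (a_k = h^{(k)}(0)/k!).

f: a_k = 2, 8, 16, 64/3, 64/3, 256/15, 512/45, …
g: a_k = 1, 1, 3, 5, 11, 21, 43, …
L₀ := L_f ⊗_s L_g (sym. prod.), ord ≤ 1.
Differentiate: ansatz ord ≤ ord L₀ ⇒ L.
L = (30 + 4·x - 72·x^2 + 64·x^4) + (-5 + 5·x + 18·x^2 - 8·x^3 - 16·x^4)·Dx  (order 1).
h: a_k = 10, 60, 214, 1832/3, 1562, 11324/3, 79406/9, …
ICs: h(0) = 10.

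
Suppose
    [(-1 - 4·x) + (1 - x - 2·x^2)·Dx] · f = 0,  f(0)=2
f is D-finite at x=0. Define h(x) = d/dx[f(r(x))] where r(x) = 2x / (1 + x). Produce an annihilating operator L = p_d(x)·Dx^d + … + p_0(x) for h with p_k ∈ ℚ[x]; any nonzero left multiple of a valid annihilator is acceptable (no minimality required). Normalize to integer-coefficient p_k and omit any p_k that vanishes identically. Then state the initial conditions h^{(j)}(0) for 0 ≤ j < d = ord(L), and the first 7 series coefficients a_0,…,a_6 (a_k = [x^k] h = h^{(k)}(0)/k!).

L = (10 + 54·x + 270·x^2 + 162·x^3) + (-1 - 10·x + 90·x^3 + 81·x^4)·Dx  (order 1).
h: a_k = 4, 40, 108, 720, 1620, 9720, 20412, …
ICs: h(0) = 4.

f: a_k = 2, 2, 6, 10, 22, 42, 86, …
Change of var in L_f (x↦r) gives L₀.
h=h₀': d/dx-closure on L₀ ⇒ L.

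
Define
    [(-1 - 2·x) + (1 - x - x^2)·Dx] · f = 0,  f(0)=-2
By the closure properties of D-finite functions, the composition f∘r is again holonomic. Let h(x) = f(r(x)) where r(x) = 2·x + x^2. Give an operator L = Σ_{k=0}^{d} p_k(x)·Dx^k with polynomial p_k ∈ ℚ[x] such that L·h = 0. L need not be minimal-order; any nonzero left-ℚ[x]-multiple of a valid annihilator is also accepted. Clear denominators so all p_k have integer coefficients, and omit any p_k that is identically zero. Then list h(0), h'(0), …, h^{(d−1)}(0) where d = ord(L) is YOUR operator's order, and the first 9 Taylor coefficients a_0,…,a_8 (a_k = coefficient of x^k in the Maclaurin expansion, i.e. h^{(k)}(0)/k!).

f: a_k = -2, -2, -4, -6, -10, -16, -26, -42, -68, …
Change of var in L_f (x↦r) gives L₀.
L = (2 + 10·x + 12·x^2 + 4·x^3) + (-1 + 2·x + 5·x^2 + 4·x^3 + x^4)·Dx  (order 1).
h: a_k = -2, -4, -18, -64, -236, -868, -3190, -11728, -43114, …
ICs: h(0) = -2.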